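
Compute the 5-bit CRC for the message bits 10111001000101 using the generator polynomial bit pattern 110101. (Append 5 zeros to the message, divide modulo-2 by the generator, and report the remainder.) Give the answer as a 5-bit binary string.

Append 5 zeros: 1011100100010100000. Divide by 110101 (XOR where the leading bit is 1):
  pos 0: 101110 XOR 110101 = 011011
  pos 1: 110110 XOR 110101 = 000011
  pos 5: 111000 XOR 110101 = 001101
  pos 7: 110110 XOR 110101 = 000011
  pos 11: 111000 XOR 110101 = 001101
  pos 13: 110100 XOR 110101 = 000001
Remainder (last 5 bits) = 00001. This is the CRC / FCS.

00001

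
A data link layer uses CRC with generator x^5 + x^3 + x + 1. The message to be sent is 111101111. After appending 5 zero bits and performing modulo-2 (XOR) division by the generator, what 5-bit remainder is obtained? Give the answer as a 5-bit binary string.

01111

Append 5 zeros: 11110111100000. Divide by 101011 (XOR where the leading bit is 1):
  pos 0: 111101 XOR 101011 = 010110
  pos 1: 101101 XOR 101011 = 000110
  pos 4: 110110 XOR 101011 = 011101
  pos 5: 111010 XOR 101011 = 010001
  pos 6: 100010 XOR 101011 = 001001
  pos 8: 100100 XOR 101011 = 001111
Remainder (last 5 bits) = 01111. This is the CRC / FCS.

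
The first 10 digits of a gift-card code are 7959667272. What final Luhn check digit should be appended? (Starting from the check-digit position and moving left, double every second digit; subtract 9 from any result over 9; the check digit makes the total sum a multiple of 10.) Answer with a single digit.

Partial digits right→left: 2 7 2 7 6 6 9 5 9 7
Double every second digit counting from the check-digit position (so the 1st, 3rd, 5th, ... of the partial from the right).
  doubled (with −9 where >9): 4 4 3 9 9 → sum 29
  kept as-is: 7 7 6 5 7 → sum 32
Total = 29 + 32 = 61.
Check digit = (10 − (61 mod 10)) mod 10 = 9.

9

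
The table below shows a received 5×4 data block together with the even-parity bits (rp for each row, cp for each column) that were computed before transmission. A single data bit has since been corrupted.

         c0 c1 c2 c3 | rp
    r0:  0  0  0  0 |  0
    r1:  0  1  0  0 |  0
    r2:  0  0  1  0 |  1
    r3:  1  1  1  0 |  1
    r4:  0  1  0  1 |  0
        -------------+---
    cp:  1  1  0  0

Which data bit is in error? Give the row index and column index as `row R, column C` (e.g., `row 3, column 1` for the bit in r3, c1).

row 1, column 3

Recompute each row's even parity and compare to rp:
  r0: data parity 0, sent rp 0 → ok
  r1: data parity 1, sent rp 0 → mismatch
  r2: data parity 1, sent rp 1 → ok
  r3: data parity 1, sent rp 1 → ok
  r4: data parity 0, sent rp 0 → ok
Recompute each column's even parity and compare to cp:
  c0: data parity 1, sent cp 1 → ok
  c1: data parity 1, sent cp 1 → ok
  c2: data parity 0, sent cp 0 → ok
  c3: data parity 1, sent cp 0 → mismatch
Exactly one row (r1) and one column (c3) fail → the flipped bit is at their intersection.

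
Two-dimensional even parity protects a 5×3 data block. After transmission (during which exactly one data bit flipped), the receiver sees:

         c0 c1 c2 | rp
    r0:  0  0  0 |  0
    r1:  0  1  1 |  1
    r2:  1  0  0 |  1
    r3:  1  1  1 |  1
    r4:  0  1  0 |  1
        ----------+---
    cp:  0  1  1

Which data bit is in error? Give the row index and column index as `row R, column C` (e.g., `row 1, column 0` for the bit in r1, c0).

Recompute each row's even parity and compare to rp:
  r0: data parity 0, sent rp 0 → ok
  r1: data parity 0, sent rp 1 → mismatch
  r2: data parity 1, sent rp 1 → ok
  r3: data parity 1, sent rp 1 → ok
  r4: data parity 1, sent rp 1 → ok
Recompute each column's even parity and compare to cp:
  c0: data parity 0, sent cp 0 → ok
  c1: data parity 1, sent cp 1 → ok
  c2: data parity 0, sent cp 1 → mismatch
Exactly one row (r1) and one column (c2) fail → the flipped bit is at their intersection.

row 1, column 2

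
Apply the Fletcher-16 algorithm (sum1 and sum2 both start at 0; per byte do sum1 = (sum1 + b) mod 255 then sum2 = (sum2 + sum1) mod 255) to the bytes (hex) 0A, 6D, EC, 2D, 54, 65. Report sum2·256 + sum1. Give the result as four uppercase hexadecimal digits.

Running sums (mod 255):
  after byte 0 (0A): sum1=10, sum2=10
  after byte 1 (6D): sum1=119, sum2=129
  after byte 2 (EC): sum1=100, sum2=229
  after byte 3 (2D): sum1=145, sum2=119
  after byte 4 (54): sum1=229, sum2=93
  after byte 5 (65): sum1=75, sum2=168
Checksum = sum2·256 + sum1 = 168·256 + 75 = 43083 = 0xA84B.

A84B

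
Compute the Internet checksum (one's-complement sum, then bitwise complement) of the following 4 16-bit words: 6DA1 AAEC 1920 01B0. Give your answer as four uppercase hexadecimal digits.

One's-complement addition (fold any carry out of bit 15 back into bit 0):
  0x6DA1 + 0xAAEC = 0x1188D → wrap carry → 0x188E
  0x188E + 0x1920 = 0x031AE
  0x31AE + 0x01B0 = 0x0335E
One's-complement sum = 0x335E.
Checksum = ~0x335E & 0xFFFF = 0xCCA1.

CCA1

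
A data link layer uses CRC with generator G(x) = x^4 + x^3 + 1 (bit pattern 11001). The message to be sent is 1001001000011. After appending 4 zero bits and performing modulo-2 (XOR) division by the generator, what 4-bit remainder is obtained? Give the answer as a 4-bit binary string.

1100

Append 4 zeros: 10010010000110000. Divide by 11001 (XOR where the leading bit is 1):
  pos 0: 10010 XOR 11001 = 01011
  pos 1: 10110 XOR 11001 = 01111
  pos 2: 11111 XOR 11001 = 00110
  pos 4: 11000 XOR 11001 = 00001
  pos 8: 10011 XOR 11001 = 01010
  pos 9: 10100 XOR 11001 = 01101
  pos 10: 11010 XOR 11001 = 00011
Remainder (last 4 bits) = 1100. This is the CRC / FCS.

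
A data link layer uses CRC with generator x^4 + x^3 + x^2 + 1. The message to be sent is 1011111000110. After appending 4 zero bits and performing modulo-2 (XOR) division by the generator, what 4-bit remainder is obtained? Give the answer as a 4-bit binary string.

Append 4 zeros: 10111110001100000. Divide by 11101 (XOR where the leading bit is 1):
  pos 0: 10111 XOR 11101 = 01010
  pos 1: 10101 XOR 11101 = 01000
  pos 2: 10001 XOR 11101 = 01100
  pos 3: 11000 XOR 11101 = 00101
  pos 5: 10100 XOR 11101 = 01001
  pos 6: 10011 XOR 11101 = 01110
  pos 7: 11101 XOR 11101 = 00000
Remainder (last 4 bits) = 0000. This is the CRC / FCS.

0000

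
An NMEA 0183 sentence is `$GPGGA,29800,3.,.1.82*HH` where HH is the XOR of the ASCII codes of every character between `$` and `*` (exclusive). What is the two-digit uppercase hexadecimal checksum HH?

6F

XOR the ASCII codes of the payload characters:
  'G' = 0x47 → acc = 0x47
  'P' = 0x50 → acc = 0x17
  'G' = 0x47 → acc = 0x50
  'G' = 0x47 → acc = 0x17
  'A' = 0x41 → acc = 0x56
  ',' = 0x2C → acc = 0x7A
  '2' = 0x32 → acc = 0x48
  '9' = 0x39 → acc = 0x71
  '8' = 0x38 → acc = 0x49
  '0' = 0x30 → acc = 0x79
  '0' = 0x30 → acc = 0x49
  ',' = 0x2C → acc = 0x65
  '3' = 0x33 → acc = 0x56
  '.' = 0x2E → acc = 0x78
  ',' = 0x2C → acc = 0x54
  '.' = 0x2E → acc = 0x7A
  '1' = 0x31 → acc = 0x4B
  '.' = 0x2E → acc = 0x65
  '8' = 0x38 → acc = 0x5D
  '2' = 0x32 → acc = 0x6F
Checksum = 0x6F.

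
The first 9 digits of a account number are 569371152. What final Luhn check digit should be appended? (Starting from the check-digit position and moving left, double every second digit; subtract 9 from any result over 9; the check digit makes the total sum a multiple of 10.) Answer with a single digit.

Partial digits right→left: 2 5 1 1 7 3 9 6 5
Double every second digit counting from the check-digit position (so the 1st, 3rd, 5th, ... of the partial from the right).
  doubled (with −9 where >9): 4 2 5 9 1 → sum 21
  kept as-is: 5 1 3 6 → sum 15
Total = 21 + 15 = 36.
Check digit = (10 − (36 mod 10)) mod 10 = 4.

4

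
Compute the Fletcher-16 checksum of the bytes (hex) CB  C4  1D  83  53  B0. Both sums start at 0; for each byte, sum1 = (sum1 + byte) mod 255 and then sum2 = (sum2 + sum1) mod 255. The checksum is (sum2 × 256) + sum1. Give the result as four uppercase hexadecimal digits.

F435

Running sums (mod 255):
  after byte 0 (CB): sum1=203, sum2=203
  after byte 1 (C4): sum1=144, sum2=92
  after byte 2 (1D): sum1=173, sum2=10
  after byte 3 (83): sum1=49, sum2=59
  after byte 4 (53): sum1=132, sum2=191
  after byte 5 (B0): sum1=53, sum2=244
Checksum = sum2·256 + sum1 = 244·256 + 53 = 62517 = 0xF435.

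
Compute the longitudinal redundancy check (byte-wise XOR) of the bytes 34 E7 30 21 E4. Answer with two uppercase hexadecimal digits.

XOR the bytes together:
  start with 0x34
  0x34 ⊕ 0xE7 = 0xD3
  0xD3 ⊕ 0x30 = 0xE3
  0xE3 ⊕ 0x21 = 0xC2
  0xC2 ⊕ 0xE4 = 0x26

26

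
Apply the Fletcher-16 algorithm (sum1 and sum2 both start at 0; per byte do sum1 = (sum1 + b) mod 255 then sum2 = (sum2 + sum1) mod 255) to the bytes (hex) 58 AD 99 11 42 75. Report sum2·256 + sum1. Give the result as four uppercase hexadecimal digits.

0A68

Running sums (mod 255):
  after byte 0 (58): sum1=88, sum2=88
  after byte 1 (AD): sum1=6, sum2=94
  after byte 2 (99): sum1=159, sum2=253
  after byte 3 (11): sum1=176, sum2=174
  after byte 4 (42): sum1=242, sum2=161
  after byte 5 (75): sum1=104, sum2=10
Checksum = sum2·256 + sum1 = 10·256 + 104 = 2664 = 0x0A68.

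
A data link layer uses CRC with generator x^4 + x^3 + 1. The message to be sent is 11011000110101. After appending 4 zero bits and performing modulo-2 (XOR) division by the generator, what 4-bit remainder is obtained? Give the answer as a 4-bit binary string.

Append 4 zeros: 110110001101010000. Divide by 11001 (XOR where the leading bit is 1):
  pos 0: 11011 XOR 11001 = 00010
  pos 3: 10000 XOR 11001 = 01001
  pos 4: 10011 XOR 11001 = 01010
  pos 5: 10101 XOR 11001 = 01100
  pos 6: 11000 XOR 11001 = 00001
  pos 10: 11010 XOR 11001 = 00011
  pos 13: 11000 XOR 11001 = 00001
Remainder (last 4 bits) = 0001. This is the CRC / FCS.

0001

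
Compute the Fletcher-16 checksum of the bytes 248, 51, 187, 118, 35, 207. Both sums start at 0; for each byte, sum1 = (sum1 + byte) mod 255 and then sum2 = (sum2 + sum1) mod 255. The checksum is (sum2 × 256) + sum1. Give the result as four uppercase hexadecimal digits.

Running sums (mod 255):
  after byte 0 (248): sum1=248, sum2=248
  after byte 1 (51): sum1=44, sum2=37
  after byte 2 (187): sum1=231, sum2=13
  after byte 3 (118): sum1=94, sum2=107
  after byte 4 (35): sum1=129, sum2=236
  after byte 5 (207): sum1=81, sum2=62
Checksum = sum2·256 + sum1 = 62·256 + 81 = 15953 = 0x3E51.

3E51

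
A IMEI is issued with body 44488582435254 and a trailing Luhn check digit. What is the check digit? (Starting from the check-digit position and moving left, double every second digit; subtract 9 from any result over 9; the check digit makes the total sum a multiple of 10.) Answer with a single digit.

Partial digits right→left: 4 5 2 5 3 4 2 8 5 8 8 4 4 4
Double every second digit counting from the check-digit position (so the 1st, 3rd, 5th, ... of the partial from the right).
  doubled (with −9 where >9): 8 4 6 4 1 7 8 → sum 38
  kept as-is: 5 5 4 8 8 4 4 → sum 38
Total = 38 + 38 = 76.
Check digit = (10 − (76 mod 10)) mod 10 = 4.

4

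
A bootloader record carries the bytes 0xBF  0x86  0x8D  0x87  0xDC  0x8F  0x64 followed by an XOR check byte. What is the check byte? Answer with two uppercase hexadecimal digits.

XOR the bytes together:
  start with 0xBF
  0xBF ⊕ 0x86 = 0x39
  0x39 ⊕ 0x8D = 0xB4
  0xB4 ⊕ 0x87 = 0x33
  0x33 ⊕ 0xDC = 0xEF
  0xEF ⊕ 0x8F = 0x60
  0x60 ⊕ 0x64 = 0x04

04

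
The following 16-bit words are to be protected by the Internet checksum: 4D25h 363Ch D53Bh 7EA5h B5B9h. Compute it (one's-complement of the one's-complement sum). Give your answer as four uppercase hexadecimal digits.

7303

One's-complement addition (fold any carry out of bit 15 back into bit 0):
  0x4D25 + 0x363C = 0x08361
  0x8361 + 0xD53B = 0x1589C → wrap carry → 0x589D
  0x589D + 0x7EA5 = 0x0D742
  0xD742 + 0xB5B9 = 0x18CFB → wrap carry → 0x8CFC
One's-complement sum = 0x8CFC.
Checksum = ~0x8CFC & 0xFFFF = 0x7303.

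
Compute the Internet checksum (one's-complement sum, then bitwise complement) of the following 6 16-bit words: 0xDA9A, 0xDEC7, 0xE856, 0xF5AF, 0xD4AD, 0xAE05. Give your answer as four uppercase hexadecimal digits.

One's-complement addition (fold any carry out of bit 15 back into bit 0):
  0xDA9A + 0xDEC7 = 0x1B961 → wrap carry → 0xB962
  0xB962 + 0xE856 = 0x1A1B8 → wrap carry → 0xA1B9
  0xA1B9 + 0xF5AF = 0x19768 → wrap carry → 0x9769
  0x9769 + 0xD4AD = 0x16C16 → wrap carry → 0x6C17
  0x6C17 + 0xAE05 = 0x11A1C → wrap carry → 0x1A1D
One's-complement sum = 0x1A1D.
Checksum = ~0x1A1D & 0xFFFF = 0xE5E2.

E5E2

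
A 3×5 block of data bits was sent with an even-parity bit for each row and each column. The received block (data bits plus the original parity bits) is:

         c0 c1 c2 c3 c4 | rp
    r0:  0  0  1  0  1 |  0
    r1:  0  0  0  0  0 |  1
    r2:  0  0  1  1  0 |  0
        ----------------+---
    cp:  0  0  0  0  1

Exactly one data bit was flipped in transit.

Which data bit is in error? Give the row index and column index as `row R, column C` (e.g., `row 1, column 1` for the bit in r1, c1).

row 1, column 3

Recompute each row's even parity and compare to rp:
  r0: data parity 0, sent rp 0 → ok
  r1: data parity 0, sent rp 1 → mismatch
  r2: data parity 0, sent rp 0 → ok
Recompute each column's even parity and compare to cp:
  c0: data parity 0, sent cp 0 → ok
  c1: data parity 0, sent cp 0 → ok
  c2: data parity 0, sent cp 0 → ok
  c3: data parity 1, sent cp 0 → mismatch
  c4: data parity 1, sent cp 1 → ok
Exactly one row (r1) and one column (c3) fail → the flipped bit is at their intersection.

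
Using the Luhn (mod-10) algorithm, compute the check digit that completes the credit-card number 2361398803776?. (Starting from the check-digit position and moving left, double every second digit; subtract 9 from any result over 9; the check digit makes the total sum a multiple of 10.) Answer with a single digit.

1

Partial digits right→left: 6 7 7 3 0 8 8 9 3 1 6 3 2
Double every second digit counting from the check-digit position (so the 1st, 3rd, 5th, ... of the partial from the right).
  doubled (with −9 where >9): 3 5 0 7 6 3 4 → sum 28
  kept as-is: 7 3 8 9 1 3 → sum 31
Total = 28 + 31 = 59.
Check digit = (10 − (59 mod 10)) mod 10 = 1.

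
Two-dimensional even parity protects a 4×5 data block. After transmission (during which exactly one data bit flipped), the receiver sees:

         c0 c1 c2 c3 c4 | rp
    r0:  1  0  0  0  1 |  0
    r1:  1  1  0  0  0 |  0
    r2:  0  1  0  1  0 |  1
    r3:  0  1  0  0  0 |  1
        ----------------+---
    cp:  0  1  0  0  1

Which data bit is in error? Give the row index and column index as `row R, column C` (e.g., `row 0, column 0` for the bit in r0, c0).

Recompute each row's even parity and compare to rp:
  r0: data parity 0, sent rp 0 → ok
  r1: data parity 0, sent rp 0 → ok
  r2: data parity 0, sent rp 1 → mismatch
  r3: data parity 1, sent rp 1 → ok
Recompute each column's even parity and compare to cp:
  c0: data parity 0, sent cp 0 → ok
  c1: data parity 1, sent cp 1 → ok
  c2: data parity 0, sent cp 0 → ok
  c3: data parity 1, sent cp 0 → mismatch
  c4: data parity 1, sent cp 1 → ok
Exactly one row (r2) and one column (c3) fail → the flipped bit is at their intersection.

row 2, column 3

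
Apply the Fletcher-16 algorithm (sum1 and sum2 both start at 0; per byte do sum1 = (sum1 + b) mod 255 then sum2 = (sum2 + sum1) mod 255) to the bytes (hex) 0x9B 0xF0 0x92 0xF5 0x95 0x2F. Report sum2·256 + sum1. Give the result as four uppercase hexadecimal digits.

E0D9

Running sums (mod 255):
  after byte 0 (0x9B): sum1=155, sum2=155
  after byte 1 (0xF0): sum1=140, sum2=40
  after byte 2 (0x92): sum1=31, sum2=71
  after byte 3 (0xF5): sum1=21, sum2=92
  after byte 4 (0x95): sum1=170, sum2=7
  after byte 5 (0x2F): sum1=217, sum2=224
Checksum = sum2·256 + sum1 = 224·256 + 217 = 57561 = 0xE0D9.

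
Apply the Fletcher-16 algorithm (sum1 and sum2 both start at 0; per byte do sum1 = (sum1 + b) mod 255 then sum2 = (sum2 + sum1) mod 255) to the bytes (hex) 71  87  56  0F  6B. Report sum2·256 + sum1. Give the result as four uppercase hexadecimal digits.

Running sums (mod 255):
  after byte 0 (71): sum1=113, sum2=113
  after byte 1 (87): sum1=248, sum2=106
  after byte 2 (56): sum1=79, sum2=185
  after byte 3 (0F): sum1=94, sum2=24
  after byte 4 (6B): sum1=201, sum2=225
Checksum = sum2·256 + sum1 = 225·256 + 201 = 57801 = 0xE1C9.

E1C9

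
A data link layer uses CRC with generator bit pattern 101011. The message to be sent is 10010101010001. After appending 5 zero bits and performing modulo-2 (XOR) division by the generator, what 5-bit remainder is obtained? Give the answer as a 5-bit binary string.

01100

Append 5 zeros: 1001010101000100000. Divide by 101011 (XOR where the leading bit is 1):
  pos 0: 100101 XOR 101011 = 001110
  pos 2: 111001 XOR 101011 = 010010
  pos 3: 100100 XOR 101011 = 001111
  pos 5: 111110 XOR 101011 = 010101
  pos 6: 101010 XOR 101011 = 000001
  pos 11: 101000 XOR 101011 = 000011
Remainder (last 5 bits) = 01100. This is the CRC / FCS.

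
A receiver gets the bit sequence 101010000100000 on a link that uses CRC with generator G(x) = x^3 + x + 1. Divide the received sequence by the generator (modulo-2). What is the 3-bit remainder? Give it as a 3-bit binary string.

010

Modulo-2 division of 101010000100000 by 1011:
  pos 0: 1010 XOR 1011 = 0001
  pos 3: 1100 XOR 1011 = 0111
  pos 4: 1110 XOR 1011 = 0101
  pos 5: 1010 XOR 1011 = 0001
  pos 8: 1100 XOR 1011 = 0111
  pos 9: 1110 XOR 1011 = 0101
  pos 10: 1010 XOR 1011 = 0001
Remainder = 010 (nonzero — an error is detected).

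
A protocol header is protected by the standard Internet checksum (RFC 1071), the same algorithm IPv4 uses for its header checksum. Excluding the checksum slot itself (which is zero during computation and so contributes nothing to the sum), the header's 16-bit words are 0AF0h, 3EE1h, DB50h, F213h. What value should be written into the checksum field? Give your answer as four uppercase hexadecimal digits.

One's-complement addition (fold any carry out of bit 15 back into bit 0):
  0x0AF0 + 0x3EE1 = 0x049D1
  0x49D1 + 0xDB50 = 0x12521 → wrap carry → 0x2522
  0x2522 + 0xF213 = 0x11735 → wrap carry → 0x1736
One's-complement sum = 0x1736.
Checksum = ~0x1736 & 0xFFFF = 0xE8C9.

E8C9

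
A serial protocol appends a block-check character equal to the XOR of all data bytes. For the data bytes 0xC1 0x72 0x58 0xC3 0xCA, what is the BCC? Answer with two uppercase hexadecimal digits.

E2

XOR the bytes together:
  start with 0xC1
  0xC1 ⊕ 0x72 = 0xB3
  0xB3 ⊕ 0x58 = 0xEB
  0xEB ⊕ 0xC3 = 0x28
  0x28 ⊕ 0xCA = 0xE2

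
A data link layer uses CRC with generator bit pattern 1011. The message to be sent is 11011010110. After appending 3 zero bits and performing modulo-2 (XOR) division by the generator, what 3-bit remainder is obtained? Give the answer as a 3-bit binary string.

101

Append 3 zeros: 11011010110000. Divide by 1011 (XOR where the leading bit is 1):
  pos 0: 1101 XOR 1011 = 0110
  pos 1: 1101 XOR 1011 = 0110
  pos 2: 1100 XOR 1011 = 0111
  pos 3: 1111 XOR 1011 = 0100
  pos 4: 1000 XOR 1011 = 0011
  pos 6: 1111 XOR 1011 = 0100
  pos 7: 1000 XOR 1011 = 0011
  pos 9: 1100 XOR 1011 = 0111
  pos 10: 1110 XOR 1011 = 0101
Remainder (last 3 bits) = 101. This is the CRC / FCS.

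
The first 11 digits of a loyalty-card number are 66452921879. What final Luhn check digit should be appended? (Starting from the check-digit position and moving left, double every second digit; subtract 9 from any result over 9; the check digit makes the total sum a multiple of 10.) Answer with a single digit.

7

Partial digits right→left: 9 7 8 1 2 9 2 5 4 6 6
Double every second digit counting from the check-digit position (so the 1st, 3rd, 5th, ... of the partial from the right).
  doubled (with −9 where >9): 9 7 4 4 8 3 → sum 35
  kept as-is: 7 1 9 5 6 → sum 28
Total = 35 + 28 = 63.
Check digit = (10 − (63 mod 10)) mod 10 = 7.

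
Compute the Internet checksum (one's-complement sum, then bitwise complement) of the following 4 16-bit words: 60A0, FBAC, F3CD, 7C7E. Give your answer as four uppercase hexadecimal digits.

One's-complement addition (fold any carry out of bit 15 back into bit 0):
  0x60A0 + 0xFBAC = 0x15C4C → wrap carry → 0x5C4D
  0x5C4D + 0xF3CD = 0x1501A → wrap carry → 0x501B
  0x501B + 0x7C7E = 0x0CC99
One's-complement sum = 0xCC99.
Checksum = ~0xCC99 & 0xFFFF = 0x3366.

3366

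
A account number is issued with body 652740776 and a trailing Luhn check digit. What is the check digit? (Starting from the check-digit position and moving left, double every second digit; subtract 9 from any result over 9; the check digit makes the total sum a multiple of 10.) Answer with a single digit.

Partial digits right→left: 6 7 7 0 4 7 2 5 6
Double every second digit counting from the check-digit position (so the 1st, 3rd, 5th, ... of the partial from the right).
  doubled (with −9 where >9): 3 5 8 4 3 → sum 23
  kept as-is: 7 0 7 5 → sum 19
Total = 23 + 19 = 42.
Check digit = (10 − (42 mod 10)) mod 10 = 8.

8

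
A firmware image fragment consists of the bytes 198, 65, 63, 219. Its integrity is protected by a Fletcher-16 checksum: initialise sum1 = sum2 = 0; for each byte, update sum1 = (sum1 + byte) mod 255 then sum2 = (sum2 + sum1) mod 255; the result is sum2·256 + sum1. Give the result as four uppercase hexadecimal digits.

3923

Running sums (mod 255):
  after byte 0 (198): sum1=198, sum2=198
  after byte 1 (65): sum1=8, sum2=206
  after byte 2 (63): sum1=71, sum2=22
  after byte 3 (219): sum1=35, sum2=57
Checksum = sum2·256 + sum1 = 57·256 + 35 = 14627 = 0x3923.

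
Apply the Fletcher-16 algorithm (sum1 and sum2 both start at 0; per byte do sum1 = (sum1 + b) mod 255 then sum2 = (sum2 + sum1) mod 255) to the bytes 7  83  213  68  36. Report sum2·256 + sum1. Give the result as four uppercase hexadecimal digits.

9E98

Running sums (mod 255):
  after byte 0 (7): sum1=7, sum2=7
  after byte 1 (83): sum1=90, sum2=97
  after byte 2 (213): sum1=48, sum2=145
  after byte 3 (68): sum1=116, sum2=6
  after byte 4 (36): sum1=152, sum2=158
Checksum = sum2·256 + sum1 = 158·256 + 152 = 40600 = 0x9E98.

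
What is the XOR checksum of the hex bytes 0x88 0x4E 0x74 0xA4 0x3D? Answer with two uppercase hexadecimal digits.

2B

XOR the bytes together:
  start with 0x88
  0x88 ⊕ 0x4E = 0xC6
  0xC6 ⊕ 0x74 = 0xB2
  0xB2 ⊕ 0xA4 = 0x16
  0x16 ⊕ 0x3D = 0x2B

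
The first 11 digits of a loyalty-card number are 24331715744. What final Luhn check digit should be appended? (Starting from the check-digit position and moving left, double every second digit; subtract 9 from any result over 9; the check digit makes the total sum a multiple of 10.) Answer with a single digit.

Partial digits right→left: 4 4 7 5 1 7 1 3 3 4 2
Double every second digit counting from the check-digit position (so the 1st, 3rd, 5th, ... of the partial from the right).
  doubled (with −9 where >9): 8 5 2 2 6 4 → sum 27
  kept as-is: 4 5 7 3 4 → sum 23
Total = 27 + 23 = 50.
Check digit = (10 − (50 mod 10)) mod 10 = 0.

0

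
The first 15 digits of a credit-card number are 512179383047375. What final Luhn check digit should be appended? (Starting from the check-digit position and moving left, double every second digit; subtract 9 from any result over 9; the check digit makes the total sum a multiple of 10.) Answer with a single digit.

0

Partial digits right→left: 5 7 3 7 4 0 3 8 3 9 7 1 2 1 5
Double every second digit counting from the check-digit position (so the 1st, 3rd, 5th, ... of the partial from the right).
  doubled (with −9 where >9): 1 6 8 6 6 5 4 1 → sum 37
  kept as-is: 7 7 0 8 9 1 1 → sum 33
Total = 37 + 33 = 70.
Check digit = (10 − (70 mod 10)) mod 10 = 0.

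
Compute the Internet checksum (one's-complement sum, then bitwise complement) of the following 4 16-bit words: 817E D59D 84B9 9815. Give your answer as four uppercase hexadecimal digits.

8C14

One's-complement addition (fold any carry out of bit 15 back into bit 0):
  0x817E + 0xD59D = 0x1571B → wrap carry → 0x571C
  0x571C + 0x84B9 = 0x0DBD5
  0xDBD5 + 0x9815 = 0x173EA → wrap carry → 0x73EB
One's-complement sum = 0x73EB.
Checksum = ~0x73EB & 0xFFFF = 0x8C14.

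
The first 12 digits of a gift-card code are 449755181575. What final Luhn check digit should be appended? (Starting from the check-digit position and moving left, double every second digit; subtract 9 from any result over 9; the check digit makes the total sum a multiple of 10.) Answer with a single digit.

0

Partial digits right→left: 5 7 5 1 8 1 5 5 7 9 4 4
Double every second digit counting from the check-digit position (so the 1st, 3rd, 5th, ... of the partial from the right).
  doubled (with −9 where >9): 1 1 7 1 5 8 → sum 23
  kept as-is: 7 1 1 5 9 4 → sum 27
Total = 23 + 27 = 50.
Check digit = (10 − (50 mod 10)) mod 10 = 0.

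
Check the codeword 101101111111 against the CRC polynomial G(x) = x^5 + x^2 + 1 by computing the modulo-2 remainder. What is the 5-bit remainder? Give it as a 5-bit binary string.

Modulo-2 division of 101101111111 by 100101:
  pos 0: 101101 XOR 100101 = 001000
  pos 2: 100011 XOR 100101 = 000110
  pos 5: 110111 XOR 100101 = 010010
  pos 6: 100101 XOR 100101 = 000000
Remainder = 00000 (zero — the frame passes the CRC check).

00000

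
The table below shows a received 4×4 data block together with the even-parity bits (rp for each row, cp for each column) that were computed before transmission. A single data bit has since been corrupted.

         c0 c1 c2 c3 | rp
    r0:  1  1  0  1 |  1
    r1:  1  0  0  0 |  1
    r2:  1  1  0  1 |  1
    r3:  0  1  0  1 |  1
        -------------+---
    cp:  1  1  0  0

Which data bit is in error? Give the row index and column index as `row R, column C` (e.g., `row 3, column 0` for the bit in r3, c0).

row 3, column 3

Recompute each row's even parity and compare to rp:
  r0: data parity 1, sent rp 1 → ok
  r1: data parity 1, sent rp 1 → ok
  r2: data parity 1, sent rp 1 → ok
  r3: data parity 0, sent rp 1 → mismatch
Recompute each column's even parity and compare to cp:
  c0: data parity 1, sent cp 1 → ok
  c1: data parity 1, sent cp 1 → ok
  c2: data parity 0, sent cp 0 → ok
  c3: data parity 1, sent cp 0 → mismatch
Exactly one row (r3) and one column (c3) fail → the flipped bit is at their intersection.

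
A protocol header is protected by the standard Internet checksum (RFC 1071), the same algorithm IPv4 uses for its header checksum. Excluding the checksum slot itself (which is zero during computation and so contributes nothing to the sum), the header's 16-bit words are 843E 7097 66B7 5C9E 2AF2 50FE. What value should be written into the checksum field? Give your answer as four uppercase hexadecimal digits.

One's-complement addition (fold any carry out of bit 15 back into bit 0):
  0x843E + 0x7097 = 0x0F4D5
  0xF4D5 + 0x66B7 = 0x15B8C → wrap carry → 0x5B8D
  0x5B8D + 0x5C9E = 0x0B82B
  0xB82B + 0x2AF2 = 0x0E31D
  0xE31D + 0x50FE = 0x1341B → wrap carry → 0x341C
One's-complement sum = 0x341C.
Checksum = ~0x341C & 0xFFFF = 0xCBE3.

CBE3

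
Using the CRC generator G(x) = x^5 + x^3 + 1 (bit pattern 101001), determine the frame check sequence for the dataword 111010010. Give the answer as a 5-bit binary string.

01011

Append 5 zeros: 11101001000000. Divide by 101001 (XOR where the leading bit is 1):
  pos 0: 111010 XOR 101001 = 010011
  pos 1: 100110 XOR 101001 = 001111
  pos 3: 111110 XOR 101001 = 010111
  pos 4: 101110 XOR 101001 = 000111
  pos 7: 111000 XOR 101001 = 010001
  pos 8: 100010 XOR 101001 = 001011
Remainder (last 5 bits) = 01011. This is the CRC / FCS.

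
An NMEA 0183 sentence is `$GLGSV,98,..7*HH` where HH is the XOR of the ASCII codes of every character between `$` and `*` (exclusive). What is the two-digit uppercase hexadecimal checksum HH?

XOR the ASCII codes of the payload characters:
  'G' = 0x47 → acc = 0x47
  'L' = 0x4C → acc = 0x0B
  'G' = 0x47 → acc = 0x4C
  'S' = 0x53 → acc = 0x1F
  'V' = 0x56 → acc = 0x49
  ',' = 0x2C → acc = 0x65
  '9' = 0x39 → acc = 0x5C
  '8' = 0x38 → acc = 0x64
  ',' = 0x2C → acc = 0x48
  '.' = 0x2E → acc = 0x66
  '.' = 0x2E → acc = 0x48
  '7' = 0x37 → acc = 0x7F
Checksum = 0x7F.

7F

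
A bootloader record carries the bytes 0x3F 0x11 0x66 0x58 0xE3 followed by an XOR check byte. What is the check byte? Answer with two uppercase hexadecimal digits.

F3

XOR the bytes together:
  start with 0x3F
  0x3F ⊕ 0x11 = 0x2E
  0x2E ⊕ 0x66 = 0x48
  0x48 ⊕ 0x58 = 0x10
  0x10 ⊕ 0xE3 = 0xF3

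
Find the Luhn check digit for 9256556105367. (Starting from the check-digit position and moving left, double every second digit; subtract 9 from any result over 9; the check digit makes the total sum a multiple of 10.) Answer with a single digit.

Partial digits right→left: 7 6 3 5 0 1 6 5 5 6 5 2 9
Double every second digit counting from the check-digit position (so the 1st, 3rd, 5th, ... of the partial from the right).
  doubled (with −9 where >9): 5 6 0 3 1 1 9 → sum 25
  kept as-is: 6 5 1 5 6 2 → sum 25
Total = 25 + 25 = 50.
Check digit = (10 − (50 mod 10)) mod 10 = 0.

0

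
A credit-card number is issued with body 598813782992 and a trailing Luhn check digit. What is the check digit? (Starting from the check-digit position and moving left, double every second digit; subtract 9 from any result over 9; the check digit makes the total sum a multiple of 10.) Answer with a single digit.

Partial digits right→left: 2 9 9 2 8 7 3 1 8 8 9 5
Double every second digit counting from the check-digit position (so the 1st, 3rd, 5th, ... of the partial from the right).
  doubled (with −9 where >9): 4 9 7 6 7 9 → sum 42
  kept as-is: 9 2 7 1 8 5 → sum 32
Total = 42 + 32 = 74.
Check digit = (10 − (74 mod 10)) mod 10 = 6.

6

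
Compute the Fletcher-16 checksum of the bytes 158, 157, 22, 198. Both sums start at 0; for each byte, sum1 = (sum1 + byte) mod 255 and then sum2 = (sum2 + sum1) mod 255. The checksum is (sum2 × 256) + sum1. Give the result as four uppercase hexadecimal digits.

4619

Running sums (mod 255):
  after byte 0 (158): sum1=158, sum2=158
  after byte 1 (157): sum1=60, sum2=218
  after byte 2 (22): sum1=82, sum2=45
  after byte 3 (198): sum1=25, sum2=70
Checksum = sum2·256 + sum1 = 70·256 + 25 = 17945 = 0x4619.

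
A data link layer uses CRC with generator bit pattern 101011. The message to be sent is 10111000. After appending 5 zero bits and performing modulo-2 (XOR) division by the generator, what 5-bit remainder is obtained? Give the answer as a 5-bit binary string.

11011

Append 5 zeros: 1011100000000. Divide by 101011 (XOR where the leading bit is 1):
  pos 0: 101110 XOR 101011 = 000101
  pos 3: 101000 XOR 101011 = 000011
  pos 7: 110000 XOR 101011 = 011011
Remainder (last 5 bits) = 11011. This is the CRC / FCS.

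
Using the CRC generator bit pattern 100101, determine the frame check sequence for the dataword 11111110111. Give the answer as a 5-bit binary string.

Append 5 zeros: 1111111011100000. Divide by 100101 (XOR where the leading bit is 1):
  pos 0: 111111 XOR 100101 = 011010
  pos 1: 110101 XOR 100101 = 010000
  pos 2: 100000 XOR 100101 = 000101
  pos 5: 101111 XOR 100101 = 001010
  pos 7: 101000 XOR 100101 = 001101
  pos 9: 110100 XOR 100101 = 010001
  pos 10: 100010 XOR 100101 = 000111
Remainder (last 5 bits) = 00111. This is the CRC / FCS.

00111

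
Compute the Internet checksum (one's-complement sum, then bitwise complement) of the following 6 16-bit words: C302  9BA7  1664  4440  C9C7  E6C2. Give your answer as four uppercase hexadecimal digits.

One's-complement addition (fold any carry out of bit 15 back into bit 0):
  0xC302 + 0x9BA7 = 0x15EA9 → wrap carry → 0x5EAA
  0x5EAA + 0x1664 = 0x0750E
  0x750E + 0x4440 = 0x0B94E
  0xB94E + 0xC9C7 = 0x18315 → wrap carry → 0x8316
  0x8316 + 0xE6C2 = 0x169D8 → wrap carry → 0x69D9
One's-complement sum = 0x69D9.
Checksum = ~0x69D9 & 0xFFFF = 0x9626.

9626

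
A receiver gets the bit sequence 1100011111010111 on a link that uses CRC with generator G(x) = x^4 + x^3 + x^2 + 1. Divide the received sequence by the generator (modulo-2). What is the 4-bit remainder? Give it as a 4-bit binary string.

1000

Modulo-2 division of 1100011111010111 by 11101:
  pos 0: 11000 XOR 11101 = 00101
  pos 2: 10111 XOR 11101 = 01010
  pos 3: 10101 XOR 11101 = 01000
  pos 4: 10001 XOR 11101 = 01100
  pos 5: 11001 XOR 11101 = 00100
  pos 7: 10001 XOR 11101 = 01100
  pos 8: 11000 XOR 11101 = 00101
  pos 10: 10111 XOR 11101 = 01010
  pos 11: 10101 XOR 11101 = 01000
Remainder = 1000 (nonzero — an error is detected).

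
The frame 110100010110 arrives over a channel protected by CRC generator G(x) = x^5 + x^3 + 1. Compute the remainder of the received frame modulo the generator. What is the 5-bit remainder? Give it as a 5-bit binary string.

Modulo-2 division of 110100010110 by 101001:
  pos 0: 110100 XOR 101001 = 011101
  pos 1: 111010 XOR 101001 = 010011
  pos 2: 100111 XOR 101001 = 001110
  pos 4: 111001 XOR 101001 = 010000
  pos 5: 100001 XOR 101001 = 001000
Remainder = 10000 (nonzero — an error is detected).

10000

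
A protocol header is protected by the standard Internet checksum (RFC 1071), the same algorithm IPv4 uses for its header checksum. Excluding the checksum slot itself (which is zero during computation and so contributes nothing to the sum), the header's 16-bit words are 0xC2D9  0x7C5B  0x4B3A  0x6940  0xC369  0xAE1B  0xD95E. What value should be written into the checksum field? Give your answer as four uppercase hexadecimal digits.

One's-complement addition (fold any carry out of bit 15 back into bit 0):
  0xC2D9 + 0x7C5B = 0x13F34 → wrap carry → 0x3F35
  0x3F35 + 0x4B3A = 0x08A6F
  0x8A6F + 0x6940 = 0x0F3AF
  0xF3AF + 0xC369 = 0x1B718 → wrap carry → 0xB719
  0xB719 + 0xAE1B = 0x16534 → wrap carry → 0x6535
  0x6535 + 0xD95E = 0x13E93 → wrap carry → 0x3E94
One's-complement sum = 0x3E94.
Checksum = ~0x3E94 & 0xFFFF = 0xC16B.

C16B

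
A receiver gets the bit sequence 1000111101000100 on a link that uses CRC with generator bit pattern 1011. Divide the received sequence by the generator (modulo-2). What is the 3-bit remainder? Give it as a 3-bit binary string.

Modulo-2 division of 1000111101000100 by 1011:
  pos 0: 1000 XOR 1011 = 0011
  pos 2: 1111 XOR 1011 = 0100
  pos 3: 1001 XOR 1011 = 0010
  pos 5: 1010 XOR 1011 = 0001
  pos 8: 1100 XOR 1011 = 0111
  pos 9: 1110 XOR 1011 = 0101
  pos 10: 1011 XOR 1011 = 0000
Remainder = 000 (zero — the frame passes the CRC check).

000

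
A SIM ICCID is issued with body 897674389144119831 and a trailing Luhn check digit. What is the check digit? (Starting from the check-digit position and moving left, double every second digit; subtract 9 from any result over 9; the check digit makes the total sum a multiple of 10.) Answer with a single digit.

1

Partial digits right→left: 1 3 8 9 1 1 4 4 1 9 8 3 4 7 6 7 9 8
Double every second digit counting from the check-digit position (so the 1st, 3rd, 5th, ... of the partial from the right).
  doubled (with −9 where >9): 2 7 2 8 2 7 8 3 9 → sum 48
  kept as-is: 3 9 1 4 9 3 7 7 8 → sum 51
Total = 48 + 51 = 99.
Check digit = (10 − (99 mod 10)) mod 10 = 1.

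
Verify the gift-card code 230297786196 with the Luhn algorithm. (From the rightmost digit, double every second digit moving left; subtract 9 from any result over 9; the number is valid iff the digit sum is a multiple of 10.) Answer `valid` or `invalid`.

From the right, keep odd positions and double even positions (subtract 9 from any doubled value over 9):
  doubled (positions 2,4,...): 9 3 5 9 0 4 → sum 30
  kept (positions 1,3,...): 6 1 8 7 2 3 → sum 27
Total = 57.
57 mod 10 = 7, so the number is invalid.

invalid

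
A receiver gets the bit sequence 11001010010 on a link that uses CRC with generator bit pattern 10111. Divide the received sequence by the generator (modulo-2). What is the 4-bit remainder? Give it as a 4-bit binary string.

0010

Modulo-2 division of 11001010010 by 10111:
  pos 0: 11001 XOR 10111 = 01110
  pos 1: 11100 XOR 10111 = 01011
  pos 2: 10111 XOR 10111 = 00000
Remainder = 0010 (nonzero — an error is detected).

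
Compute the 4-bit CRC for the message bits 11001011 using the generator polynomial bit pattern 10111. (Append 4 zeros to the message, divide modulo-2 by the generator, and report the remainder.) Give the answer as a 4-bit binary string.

0111

Append 4 zeros: 110010110000. Divide by 10111 (XOR where the leading bit is 1):
  pos 0: 11001 XOR 10111 = 01110
  pos 1: 11100 XOR 10111 = 01011
  pos 2: 10111 XOR 10111 = 00000
  pos 7: 10000 XOR 10111 = 00111
Remainder (last 4 bits) = 0111. This is the CRC / FCS.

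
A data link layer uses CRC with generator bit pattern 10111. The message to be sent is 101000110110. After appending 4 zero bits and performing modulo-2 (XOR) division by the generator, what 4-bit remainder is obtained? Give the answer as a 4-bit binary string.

Append 4 zeros: 1010001101100000. Divide by 10111 (XOR where the leading bit is 1):
  pos 0: 10100 XOR 10111 = 00011
  pos 3: 11011 XOR 10111 = 01100
  pos 4: 11000 XOR 10111 = 01111
  pos 5: 11111 XOR 10111 = 01000
  pos 6: 10001 XOR 10111 = 00110
  pos 8: 11000 XOR 10111 = 01111
  pos 9: 11110 XOR 10111 = 01001
  pos 10: 10010 XOR 10111 = 00101
Remainder (last 4 bits) = 1010. This is the CRC / FCS.

1010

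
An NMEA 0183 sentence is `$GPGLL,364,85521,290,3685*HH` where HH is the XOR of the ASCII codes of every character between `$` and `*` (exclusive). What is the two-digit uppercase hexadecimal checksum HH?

XOR the ASCII codes of the payload characters:
  'G' = 0x47 → acc = 0x47
  'P' = 0x50 → acc = 0x17
  'G' = 0x47 → acc = 0x50
  'L' = 0x4C → acc = 0x1C
  'L' = 0x4C → acc = 0x50
  ',' = 0x2C → acc = 0x7C
  '3' = 0x33 → acc = 0x4F
  '6' = 0x36 → acc = 0x79
  '4' = 0x34 → acc = 0x4D
  ',' = 0x2C → acc = 0x61
  '8' = 0x38 → acc = 0x59
  '5' = 0x35 → acc = 0x6C
  '5' = 0x35 → acc = 0x59
  '2' = 0x32 → acc = 0x6B
  '1' = 0x31 → acc = 0x5A
  ',' = 0x2C → acc = 0x76
  '2' = 0x32 → acc = 0x44
  '9' = 0x39 → acc = 0x7D
  '0' = 0x30 → acc = 0x4D
  ',' = 0x2C → acc = 0x61
  '3' = 0x33 → acc = 0x52
  '6' = 0x36 → acc = 0x64
  '8' = 0x38 → acc = 0x5C
  '5' = 0x35 → acc = 0x69
Checksum = 0x69.

69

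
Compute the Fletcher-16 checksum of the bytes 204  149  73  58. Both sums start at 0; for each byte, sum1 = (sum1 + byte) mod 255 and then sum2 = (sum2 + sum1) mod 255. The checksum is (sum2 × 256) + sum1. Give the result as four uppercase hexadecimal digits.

C0E5

Running sums (mod 255):
  after byte 0 (204): sum1=204, sum2=204
  after byte 1 (149): sum1=98, sum2=47
  after byte 2 (73): sum1=171, sum2=218
  after byte 3 (58): sum1=229, sum2=192
Checksum = sum2·256 + sum1 = 192·256 + 229 = 49381 = 0xC0E5.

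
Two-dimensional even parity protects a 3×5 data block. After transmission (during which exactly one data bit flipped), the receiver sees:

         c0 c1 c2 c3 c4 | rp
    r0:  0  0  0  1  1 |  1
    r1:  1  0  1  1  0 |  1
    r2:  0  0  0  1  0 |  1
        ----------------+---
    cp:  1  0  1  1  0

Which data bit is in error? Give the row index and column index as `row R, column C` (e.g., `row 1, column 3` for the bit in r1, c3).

row 0, column 4

Recompute each row's even parity and compare to rp:
  r0: data parity 0, sent rp 1 → mismatch
  r1: data parity 1, sent rp 1 → ok
  r2: data parity 1, sent rp 1 → ok
Recompute each column's even parity and compare to cp:
  c0: data parity 1, sent cp 1 → ok
  c1: data parity 0, sent cp 0 → ok
  c2: data parity 1, sent cp 1 → ok
  c3: data parity 1, sent cp 1 → ok
  c4: data parity 1, sent cp 0 → mismatch
Exactly one row (r0) and one column (c4) fail → the flipped bit is at their intersection.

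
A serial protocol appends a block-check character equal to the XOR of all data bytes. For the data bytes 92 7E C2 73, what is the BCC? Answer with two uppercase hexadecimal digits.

5D

XOR the bytes together:
  start with 0x92
  0x92 ⊕ 0x7E = 0xEC
  0xEC ⊕ 0xC2 = 0x2E
  0x2E ⊕ 0x73 = 0x5D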